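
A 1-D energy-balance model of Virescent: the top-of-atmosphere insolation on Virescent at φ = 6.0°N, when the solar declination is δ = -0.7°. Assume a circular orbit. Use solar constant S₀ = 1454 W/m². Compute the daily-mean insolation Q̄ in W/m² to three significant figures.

cos H₀ = −tan(+6.0°) tan(-0.700°) = 0.0013, H₀ = 1.5695 rad.
Bracket: H₀ sin φ sin δ + cos φ cos δ sin H₀ = 1.5695×0.10453×-0.01222 + 0.99452×0.99993×1.00000 = -0.002005 + 0.994450 = 0.992445.
Q̄ = (S₀/π) × [bracket] = (1454/π) × 0.992445 = 459.3 W/m².

Q̄ ≈ 459 W/m²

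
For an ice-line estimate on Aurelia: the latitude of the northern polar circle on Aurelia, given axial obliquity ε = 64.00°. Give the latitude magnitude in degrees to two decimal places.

26.00°

The polar circle is the lowest latitude that experiences at least one full rotation of continuous daylight at the northern-summer solstice; it lies at |ϕ| = 90° − ε = 90° − 64.00° = 26.00°.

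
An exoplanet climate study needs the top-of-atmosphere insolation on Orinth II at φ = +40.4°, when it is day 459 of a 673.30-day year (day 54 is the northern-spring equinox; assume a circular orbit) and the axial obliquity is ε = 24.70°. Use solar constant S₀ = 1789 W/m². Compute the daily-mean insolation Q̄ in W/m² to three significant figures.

Q̄ ≈ 286 W/m²

Solar longitude: λ_s = 360° × (459 − 54)/673.30 = 216.545°.
sin δ = sin 24.70° × sin 216.545° = -0.24882, so δ = -14.408°.
cos H₀ = −tan(+40.4°) tan(-14.408°) = 0.2186, H₀ = 1.3504 rad.
Bracket: H₀ sin φ sin δ + cos φ cos δ sin H₀ = 1.3504×0.64812×-0.24882 + 0.76154×0.96855×0.97581 = -0.217773 + 0.719747 = 0.501974.
Q̄ = (S₀/π) × [bracket] = (1789/π) × 0.501974 = 285.9 W/m².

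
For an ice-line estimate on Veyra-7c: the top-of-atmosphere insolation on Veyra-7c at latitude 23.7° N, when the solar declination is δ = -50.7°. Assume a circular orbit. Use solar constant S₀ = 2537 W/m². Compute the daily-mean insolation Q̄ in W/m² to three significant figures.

cos H₀ = −tan(+23.7°) tan(-50.700°) = 0.5363, H₀ = 1.0047 rad.
Bracket: H₀ sin φ sin δ + cos φ cos δ sin H₀ = 1.0047×0.40195×-0.77384 + 0.91566×0.63338×0.84402 = -0.312507 + 0.489498 = 0.176991.
Q̄ = (S₀/π) × [bracket] = (2537/π) × 0.176991 = 142.9 W/m².

Q̄ ≈ 143 W/m²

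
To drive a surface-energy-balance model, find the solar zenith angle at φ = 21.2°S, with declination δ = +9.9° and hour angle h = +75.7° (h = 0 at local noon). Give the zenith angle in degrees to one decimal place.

cos θ_z = sin φ sin δ + cos φ cos δ cos h = -0.062174 + 0.226854 = 0.164680.
θ_z = arccos(0.164680) = 80.5°.

θ_z = 80.5°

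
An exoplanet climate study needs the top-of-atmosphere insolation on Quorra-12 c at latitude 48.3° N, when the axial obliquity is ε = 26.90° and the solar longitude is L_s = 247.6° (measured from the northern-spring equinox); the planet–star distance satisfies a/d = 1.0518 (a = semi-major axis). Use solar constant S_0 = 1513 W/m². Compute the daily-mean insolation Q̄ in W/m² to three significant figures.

Solar declination: sin δ = sin ε · sin L_s = sin 26.90° × sin 247.6° = -0.41830, so δ = -24.727°.
cos h₀ = −tan(+48.3°) tan(-24.727°) = 0.5169, h₀ = 1.0276 rad.
Bracket: h₀ sin ϕ sin δ + cos ϕ cos δ sin h₀ = 1.0276×0.74664×-0.41830 + 0.66523×0.90831×0.85606 = -0.320940 + 0.517261 = 0.196321.
Inverse-square distance factor (a/d)² = 1.0518² = 1.106283.
Q̄ = (S_0/π) × 1.106283 × [bracket] = (1513/π) × 1.106283 × 0.196321 = 104.6 W/m².

Q̄ ≈ 105 W/m²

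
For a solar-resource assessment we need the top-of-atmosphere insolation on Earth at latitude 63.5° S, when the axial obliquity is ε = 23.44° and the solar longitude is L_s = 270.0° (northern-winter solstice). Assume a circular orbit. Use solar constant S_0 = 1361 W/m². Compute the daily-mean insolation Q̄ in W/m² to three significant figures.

Q̄ ≈ 492 W/m²

Solar declination: sin δ = sin ε · sin L_s = sin 23.44° × sin 270.0° = -0.39779, so δ = -23.440°.
cos h₀ = −tan(-63.5°) tan(-23.440°) = -0.8696, h₀ = 2.6252 rad.
Bracket: h₀ sin ϕ sin δ + cos ϕ cos δ sin h₀ = 2.6252×-0.89493×-0.39779 + 0.44620×0.91748×0.49375 = 0.934556 + 0.202131 = 1.136687.
Q̄ = (S_0/π) × [bracket] = (1361/π) × 1.136687 = 492.4 W/m².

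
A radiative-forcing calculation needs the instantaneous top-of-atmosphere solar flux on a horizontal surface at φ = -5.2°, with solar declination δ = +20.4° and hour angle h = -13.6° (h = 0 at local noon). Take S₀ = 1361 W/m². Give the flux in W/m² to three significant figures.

1.19e+03 W/m²

cos θ_z = sin φ sin δ + cos φ cos δ cos h = -0.031592 + 0.907252 = 0.875660.
Flux = S₀ · cos θ_z = 1361 × 0.875660 = 1192 W/m².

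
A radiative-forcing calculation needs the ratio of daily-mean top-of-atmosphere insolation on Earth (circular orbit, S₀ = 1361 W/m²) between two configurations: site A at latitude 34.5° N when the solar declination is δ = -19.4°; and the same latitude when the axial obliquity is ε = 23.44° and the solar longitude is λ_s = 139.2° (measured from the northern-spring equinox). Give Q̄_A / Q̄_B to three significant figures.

Q̄_A / Q̄_B ≈ 0.485

— Configuration A (φ=+34.5°):
cos H₀ = −tan(+34.5°) tan(-19.400°) = 0.2420, H₀ = 1.3263 rad.
Bracket: H₀ sin φ sin δ + cos φ cos δ sin H₀ = 1.3263×0.56641×-0.33216 + 0.82413×0.94322×0.97027 = -0.249528 + 0.754226 = 0.504698.
Q̄ = (S₀/π) × [bracket] = (1361/π) × 0.504698 = 218.65 W/m².
— Configuration B (φ=+34.5°):
Solar declination: sin δ = sin ε · sin λ_s = sin 23.44° × sin 139.2° = 0.25992, so δ = +15.066°.
cos H₀ = −tan(+34.5°) tan(+15.066°) = -0.1850, H₀ = 1.7569 rad.
Bracket: H₀ sin φ sin δ + cos φ cos δ sin H₀ = 1.7569×0.56641×0.25992 + 0.82413×0.96563×0.98274 = 0.258653 + 0.782069 = 1.040722.
Q̄ = (S₀/π) × [bracket] = (1361/π) × 1.040722 = 450.86 W/m².
Ratio Q̄_A / Q̄_B = 218.65 / 450.86 = 0.4850.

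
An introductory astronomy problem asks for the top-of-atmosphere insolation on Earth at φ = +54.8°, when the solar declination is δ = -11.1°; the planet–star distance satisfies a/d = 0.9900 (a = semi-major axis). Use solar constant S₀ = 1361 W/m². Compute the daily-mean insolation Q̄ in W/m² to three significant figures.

cos H₀ = −tan(+54.8°) tan(-11.100°) = 0.2781, H₀ = 1.2890 rad.
Bracket: H₀ sin φ sin δ + cos φ cos δ sin H₀ = 1.2890×0.81714×-0.19252 + 0.57643×0.98129×0.96055 = -0.202780 + 0.543330 = 0.340550.
Inverse-square distance factor (a/d)² = 0.9900² = 0.980100.
Q̄ = (S₀/π) × 0.980100 × [bracket] = (1361/π) × 0.980100 × 0.340550 = 144.6 W/m².

Q̄ ≈ 145 W/m²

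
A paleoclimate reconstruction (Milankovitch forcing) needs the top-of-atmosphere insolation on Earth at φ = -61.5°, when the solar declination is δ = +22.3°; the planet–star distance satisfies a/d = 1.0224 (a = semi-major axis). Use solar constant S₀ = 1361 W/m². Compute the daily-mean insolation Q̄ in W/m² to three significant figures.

cos H₀ = −tan(-61.5°) tan(+22.300°) = 0.7554, H₀ = 0.7146 rad.
Bracket: H₀ sin φ sin δ + cos φ cos δ sin H₀ = 0.7146×-0.87882×0.37946 + 0.47716×0.92521×0.65530 = -0.238303 + 0.289297 = 0.050994.
Inverse-square distance factor (a/d)² = 1.0224² = 1.045302.
Q̄ = (S₀/π) × 1.045302 × [bracket] = (1361/π) × 1.045302 × 0.050994 = 23.09 W/m².

Q̄ ≈ 23.1 W/m²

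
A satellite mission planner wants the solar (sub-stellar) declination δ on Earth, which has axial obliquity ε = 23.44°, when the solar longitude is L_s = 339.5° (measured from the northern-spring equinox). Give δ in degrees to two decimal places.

δ = -8.01°

sin δ = sin ε · sin L_s = sin 23.44° × sin 339.5° = -0.139308.
δ = arcsin(-0.139308) = -8.01°.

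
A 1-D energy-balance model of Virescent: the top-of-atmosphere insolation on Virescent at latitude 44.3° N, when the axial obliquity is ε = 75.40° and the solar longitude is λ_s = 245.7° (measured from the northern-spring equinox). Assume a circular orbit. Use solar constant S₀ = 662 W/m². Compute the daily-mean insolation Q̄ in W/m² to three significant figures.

Q̄ ≈ 0.00 W/m²

Solar declination: sin δ = sin ε · sin λ_s = sin 75.40° × sin 245.7° = -0.88197, so δ = -61.881°.
cos H₀ = −tan(+44.3°) tan(-61.881°) = 1.8262 ≥ 1 ⇒ polar night, H₀ = 0 and Q̄ = 0.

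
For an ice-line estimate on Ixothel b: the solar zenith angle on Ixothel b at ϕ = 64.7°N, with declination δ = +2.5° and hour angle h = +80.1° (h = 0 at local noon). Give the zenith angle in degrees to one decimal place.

θ_z = 83.5°

cos θ_z = sin ϕ sin δ + cos ϕ cos δ cos h = 0.039436 + 0.073405 = 0.112841.
θ_z = arccos(0.112841) = 83.5°.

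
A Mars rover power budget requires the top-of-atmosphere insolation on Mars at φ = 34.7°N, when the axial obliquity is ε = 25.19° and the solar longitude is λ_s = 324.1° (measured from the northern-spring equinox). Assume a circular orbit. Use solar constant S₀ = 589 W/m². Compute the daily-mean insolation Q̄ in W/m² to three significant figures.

Solar declination: sin δ = sin ε · sin λ_s = sin 25.19° × sin 324.1° = -0.24957, so δ = -14.452°.
cos H₀ = −tan(+34.7°) tan(-14.452°) = 0.1785, H₀ = 1.3914 rad.
Bracket: H₀ sin φ sin δ + cos φ cos δ sin H₀ = 1.3914×0.56928×-0.24957 + 0.82214×0.96836×0.98395 = -0.197683 + 0.783350 = 0.585667.
Q̄ = (S₀/π) × [bracket] = (589/π) × 0.585667 = 109.8 W/m².

Q̄ ≈ 110 W/m²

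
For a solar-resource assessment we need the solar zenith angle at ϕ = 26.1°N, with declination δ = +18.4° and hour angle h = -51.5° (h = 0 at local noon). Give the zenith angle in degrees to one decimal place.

cos θ_z = sin ϕ sin δ + cos ϕ cos δ cos h = 0.138866 + 0.530455 = 0.669321.
θ_z = arccos(0.669321) = 48.0°.

θ_z = 48.0°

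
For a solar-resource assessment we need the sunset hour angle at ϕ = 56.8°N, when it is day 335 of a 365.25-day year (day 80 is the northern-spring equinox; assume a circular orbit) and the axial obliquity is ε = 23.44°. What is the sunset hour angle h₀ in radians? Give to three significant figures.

Solar longitude: L_s = 360° × (335 − 80)/365.25 = 251.335°.
sin δ = sin 23.44° × sin 251.335° = -0.37687, so δ = -22.140°.
cos h₀ = −tan ϕ · tan δ = −tan(+56.8°) × tan(-22.140°) = 0.6218, so h₀ = 0.8998 rad = 51.56°.

h₀ = 0.900 rad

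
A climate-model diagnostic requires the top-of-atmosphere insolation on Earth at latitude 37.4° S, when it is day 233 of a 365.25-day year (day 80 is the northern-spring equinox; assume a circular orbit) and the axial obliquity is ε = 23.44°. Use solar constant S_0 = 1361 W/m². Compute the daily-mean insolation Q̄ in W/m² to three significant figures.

Solar longitude: L_s = 360° × (233 − 80)/365.25 = 150.801°.
sin δ = sin 23.44° × sin 150.801° = 0.19406, so δ = +11.190°.
cos h₀ = −tan(-37.4°) tan(+11.190°) = 0.1512, h₀ = 1.4190 rad.
Bracket: h₀ sin ϕ sin δ + cos ϕ cos δ sin h₀ = 1.4190×-0.60738×0.19406 + 0.79441×0.98099×0.98850 = -0.167255 + 0.770346 = 0.603091.
Q̄ = (S_0/π) × [bracket] = (1361/π) × 0.603091 = 261.3 W/m².

Q̄ ≈ 261 W/m²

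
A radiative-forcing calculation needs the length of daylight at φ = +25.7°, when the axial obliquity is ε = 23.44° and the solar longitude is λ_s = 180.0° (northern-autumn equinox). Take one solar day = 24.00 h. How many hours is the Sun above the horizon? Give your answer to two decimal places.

12.00 h

Solar declination: sin δ = sin ε · sin λ_s = sin 23.44° × sin 180.0° = 0.00000, so δ = +0.000°.
cos H₀ = −tan φ · tan δ = −tan(+25.7°) × tan(+0.000°) = -0.0000, so H₀ = 1.5708 rad = 90.00°.
Daylight = 2H₀/(2π) × 24.00 h = (1.5708/π) × 24.00 = 12.00 h.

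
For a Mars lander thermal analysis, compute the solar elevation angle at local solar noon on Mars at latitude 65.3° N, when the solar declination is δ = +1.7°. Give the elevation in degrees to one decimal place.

26.4°

At local noon the hour angle is zero, so the zenith angle equals |ϕ − δ| = |+65.3° − (+1.700°)| = 63.600°.
Elevation = 90° − 63.600° = 26.4°.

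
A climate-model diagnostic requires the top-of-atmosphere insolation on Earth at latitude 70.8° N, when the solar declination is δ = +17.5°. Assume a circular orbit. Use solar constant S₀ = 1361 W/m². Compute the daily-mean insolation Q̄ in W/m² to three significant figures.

cos H₀ = −tan(+70.8°) tan(+17.500°) = -0.9054, H₀ = 2.7032 rad.
Bracket: H₀ sin φ sin δ + cos φ cos δ sin H₀ = 2.7032×0.94438×0.30071 + 0.32887×0.95372×0.42453 = 0.767667 + 0.133154 = 0.900821.
Q̄ = (S₀/π) × [bracket] = (1361/π) × 0.900821 = 390.3 W/m².

Q̄ ≈ 390 W/m²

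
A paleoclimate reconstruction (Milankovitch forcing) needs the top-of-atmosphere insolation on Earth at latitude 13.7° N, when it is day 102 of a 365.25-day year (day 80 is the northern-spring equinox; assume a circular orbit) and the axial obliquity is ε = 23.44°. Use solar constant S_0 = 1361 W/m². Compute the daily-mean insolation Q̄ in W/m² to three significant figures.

Q̄ ≈ 440 W/m²

Solar longitude: L_s = 360° × (102 − 80)/365.25 = 21.684°.
sin δ = sin 23.44° × sin 21.684° = 0.14698, so δ = +8.452°.
cos h₀ = −tan(+13.7°) tan(+8.452°) = -0.0362, h₀ = 1.6070 rad.
Bracket: h₀ sin ϕ sin δ + cos ϕ cos δ sin h₀ = 1.6070×0.23684×0.14698 + 0.97155×0.98914×0.99934 = 0.055941 + 0.960365 = 1.016306.
Q̄ = (S_0/π) × [bracket] = (1361/π) × 1.016306 = 440.3 W/m².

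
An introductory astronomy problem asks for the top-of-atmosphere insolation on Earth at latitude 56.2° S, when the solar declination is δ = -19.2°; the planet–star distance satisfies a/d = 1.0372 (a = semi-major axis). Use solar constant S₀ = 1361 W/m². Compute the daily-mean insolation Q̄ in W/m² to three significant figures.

cos H₀ = −tan(-56.2°) tan(-19.200°) = -0.5202, H₀ = 2.1179 rad.
Bracket: H₀ sin φ sin δ + cos φ cos δ sin H₀ = 2.1179×-0.83098×-0.32887 + 0.55630×0.94438×0.85405 = 0.578789 + 0.448683 = 1.027472.
Inverse-square distance factor (a/d)² = 1.0372² = 1.075784.
Q̄ = (S₀/π) × 1.075784 × [bracket] = (1361/π) × 1.075784 × 1.027472 = 478.9 W/m².

Q̄ ≈ 479 W/m²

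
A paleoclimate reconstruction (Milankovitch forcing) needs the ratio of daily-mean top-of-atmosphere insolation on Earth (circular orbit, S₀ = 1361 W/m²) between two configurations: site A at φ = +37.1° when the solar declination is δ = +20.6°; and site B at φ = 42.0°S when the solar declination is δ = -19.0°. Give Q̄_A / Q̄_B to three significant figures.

Q̄_A / Q̄_B ≈ 1.03

— Configuration A (φ=+37.1°):
cos H₀ = −tan(+37.1°) tan(+20.600°) = -0.2843, H₀ = 1.8590 rad.
Bracket: H₀ sin φ sin δ + cos φ cos δ sin H₀ = 1.8590×0.60321×0.35184 + 0.79758×0.93606×0.95874 = 0.394542 + 0.715779 = 1.110321.
Q̄ = (S₀/π) × [bracket] = (1361/π) × 1.110321 = 481.01 W/m².
— Configuration B (φ=-42.0°):
cos H₀ = −tan(-42.0°) tan(-19.000°) = -0.3100, H₀ = 1.8860 rad.
Bracket: H₀ sin φ sin δ + cos φ cos δ sin H₀ = 1.8860×-0.66913×-0.32557 + 0.74314×0.94552×0.95073 = 0.410863 + 0.668034 = 1.078897.
Q̄ = (S₀/π) × [bracket] = (1361/π) × 1.078897 = 467.40 W/m².
Ratio Q̄_A / Q̄_B = 481.01 / 467.40 = 1.029.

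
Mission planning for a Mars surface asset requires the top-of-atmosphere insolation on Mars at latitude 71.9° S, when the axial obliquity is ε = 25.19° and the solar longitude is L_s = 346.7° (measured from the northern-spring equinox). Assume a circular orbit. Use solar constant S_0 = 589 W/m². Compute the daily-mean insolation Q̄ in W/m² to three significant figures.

Solar declination: sin δ = sin ε · sin L_s = sin 25.19° × sin 346.7° = -0.09791, so δ = -5.619°.
cos h₀ = −tan(-71.9°) tan(-5.619°) = -0.3010, h₀ = 1.8766 rad.
Bracket: h₀ sin ϕ sin δ + cos ϕ cos δ sin h₀ = 1.8766×-0.95052×-0.09791 + 0.31068×0.99519×0.95362 = 0.174647 + 0.294846 = 0.469493.
Q̄ = (S_0/π) × [bracket] = (589/π) × 0.469493 = 88.02 W/m².

Q̄ ≈ 88.0 W/m²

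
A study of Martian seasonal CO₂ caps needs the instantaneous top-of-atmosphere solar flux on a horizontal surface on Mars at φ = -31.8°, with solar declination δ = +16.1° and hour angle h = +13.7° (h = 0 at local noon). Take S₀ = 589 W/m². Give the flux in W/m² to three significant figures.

381 W/m²

cos θ_z = sin φ sin δ + cos φ cos δ cos h = -0.146133 + 0.793327 = 0.647194.
Flux = S₀ · cos θ_z = 589 × 0.647194 = 381.2 W/m².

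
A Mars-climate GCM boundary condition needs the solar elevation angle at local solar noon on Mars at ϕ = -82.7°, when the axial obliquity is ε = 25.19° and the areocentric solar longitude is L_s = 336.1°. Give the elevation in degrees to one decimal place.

17.2°

sin δ = sin 25.19° × sin 336.1° = -0.17244, so δ = -9.930°.
At local noon the hour angle is zero, so the zenith angle equals |ϕ − δ| = |-82.7° − (-9.930°)| = 72.770°.
Elevation = 90° − 72.770° = 17.2°.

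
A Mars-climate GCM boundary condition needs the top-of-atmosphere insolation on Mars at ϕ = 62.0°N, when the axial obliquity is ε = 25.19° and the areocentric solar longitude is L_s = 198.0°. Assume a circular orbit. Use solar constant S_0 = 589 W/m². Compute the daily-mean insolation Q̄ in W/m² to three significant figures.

Q̄ ≈ 55.8 W/m²

sin δ = sin 25.19° × sin 198.0° = -0.13152, so δ = -7.558°.
cos h₀ = −tan(+62.0°) tan(-7.558°) = 0.2495, h₀ = 1.3186 rad.
Bracket: h₀ sin ϕ sin δ + cos ϕ cos δ sin h₀ = 1.3186×0.88295×-0.13152 + 0.46947×0.99131×0.96837 = -0.153123 + 0.450670 = 0.297547.
Q̄ = (S_0/π) × [bracket] = (589/π) × 0.297547 = 55.79 W/m².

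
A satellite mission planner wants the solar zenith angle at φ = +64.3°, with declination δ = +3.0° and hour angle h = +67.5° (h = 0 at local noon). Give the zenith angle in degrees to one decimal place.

cos θ_z = sin φ sin δ + cos φ cos δ cos h = 0.047159 + 0.165727 = 0.212886.
θ_z = arccos(0.212886) = 77.7°.

θ_z = 77.7°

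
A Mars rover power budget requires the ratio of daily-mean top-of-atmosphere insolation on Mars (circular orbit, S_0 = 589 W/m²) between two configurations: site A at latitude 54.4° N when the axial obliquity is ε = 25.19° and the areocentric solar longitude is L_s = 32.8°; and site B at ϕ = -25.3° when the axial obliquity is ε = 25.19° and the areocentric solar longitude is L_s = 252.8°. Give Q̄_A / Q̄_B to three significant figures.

Q̄_A / Q̄_B ≈ 0.799

— Configuration A (ϕ=+54.4°):
sin δ = sin 25.19° × sin 32.8° = 0.23056, so δ = +13.330°.
cos h₀ = −tan(+54.4°) tan(+13.330°) = -0.3310, h₀ = 1.9081 rad.
Bracket: h₀ sin ϕ sin δ + cos ϕ cos δ sin h₀ = 1.9081×0.81310×0.23056 + 0.58212×0.97306×0.94364 = 0.357708 + 0.534513 = 0.892221.
Q̄ = (S_0/π) × [bracket] = (589/π) × 0.892221 = 167.28 W/m².
— Configuration B (ϕ=-25.3°):
sin δ = sin 25.19° × sin 252.8° = -0.40659, so δ = -23.991°.
cos h₀ = −tan(-25.3°) tan(-23.991°) = -0.2104, h₀ = 1.7827 rad.
Bracket: h₀ sin ϕ sin δ + cos ϕ cos δ sin h₀ = 1.7827×-0.42736×-0.40659 + 0.90408×0.91361×0.97762 = 0.309762 + 0.807491 = 1.117253.
Q̄ = (S_0/π) × [bracket] = (589/π) × 1.117253 = 209.47 W/m².
Ratio Q̄_A / Q̄_B = 167.28 / 209.47 = 0.7986.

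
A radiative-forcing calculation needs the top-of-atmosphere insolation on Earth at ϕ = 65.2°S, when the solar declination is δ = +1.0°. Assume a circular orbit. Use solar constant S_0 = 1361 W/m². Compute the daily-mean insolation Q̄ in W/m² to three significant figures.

cos h₀ = −tan(-65.2°) tan(+1.000°) = 0.0378, h₀ = 1.5330 rad.
Bracket: h₀ sin ϕ sin δ + cos ϕ cos δ sin h₀ = 1.5330×-0.90778×0.01745 + 0.41945×0.99985×0.99929 = -0.024284 + 0.419089 = 0.394805.
Q̄ = (S_0/π) × [bracket] = (1361/π) × 0.394805 = 171.0 W/m².

Q̄ ≈ 171 W/m²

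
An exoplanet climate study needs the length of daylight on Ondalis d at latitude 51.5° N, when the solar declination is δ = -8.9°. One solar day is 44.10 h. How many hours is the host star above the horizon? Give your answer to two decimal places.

cos H₀ = −tan φ · tan δ = −tan(+51.5°) × tan(-8.900°) = 0.1969, so H₀ = 1.3726 rad = 78.65°.
Daylight = 2H₀/(2π) × 44.10 h = (1.3726/π) × 44.10 = 19.27 h.

19.27 h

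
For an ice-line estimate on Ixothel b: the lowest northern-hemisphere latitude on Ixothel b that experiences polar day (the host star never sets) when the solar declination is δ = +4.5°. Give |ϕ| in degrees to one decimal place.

Polar day requires cos h₀ = −tan ϕ tan δ ≤ −1, i.e. tan ϕ tan δ ≥ 1.
The boundary is |tan ϕ| · |tan δ| = 1, so |ϕ| = 90° − |δ| = 90° − 4.5° = 85.5° in the northern hemisphere.

|ϕ| = 85.5°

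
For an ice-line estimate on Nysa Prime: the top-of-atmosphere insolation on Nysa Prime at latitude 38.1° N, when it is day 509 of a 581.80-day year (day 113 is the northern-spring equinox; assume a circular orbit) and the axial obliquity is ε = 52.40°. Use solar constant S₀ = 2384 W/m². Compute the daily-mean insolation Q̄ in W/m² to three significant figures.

Q̄ ≈ 32.9 W/m²

Solar longitude: λ_s = 360° × (509 − 113)/581.80 = 245.033°.
sin δ = sin 52.40° × sin 245.033° = -0.71825, so δ = -45.910°.
cos H₀ = −tan(+38.1°) tan(-45.910°) = 0.8094, H₀ = 0.6276 rad.
Bracket: H₀ sin φ sin δ + cos φ cos δ sin H₀ = 0.6276×0.61704×-0.71825 + 0.78694×0.69579×0.58724 = -0.278145 + 0.321540 = 0.043395.
Q̄ = (S₀/π) × [bracket] = (2384/π) × 0.043395 = 32.93 W/m².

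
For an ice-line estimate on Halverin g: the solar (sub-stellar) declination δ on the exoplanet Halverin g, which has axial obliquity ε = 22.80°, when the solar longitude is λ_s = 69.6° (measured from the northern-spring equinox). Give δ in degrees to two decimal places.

sin δ = sin ε · sin λ_s = sin 22.80° × sin 69.6° = 0.363211.
δ = arcsin(0.363211) = +21.30°.

δ = +21.30°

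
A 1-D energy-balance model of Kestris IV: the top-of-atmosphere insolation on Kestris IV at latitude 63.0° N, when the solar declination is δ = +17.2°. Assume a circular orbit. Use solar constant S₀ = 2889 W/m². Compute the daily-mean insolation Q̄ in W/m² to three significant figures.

cos H₀ = −tan(+63.0°) tan(+17.200°) = -0.6075, H₀ = 2.2237 rad.
Bracket: H₀ sin φ sin δ + cos φ cos δ sin H₀ = 2.2237×0.89101×0.29571 + 0.45399×0.95528×0.79430 = 0.585902 + 0.344478 = 0.930380.
Q̄ = (S₀/π) × [bracket] = (2889/π) × 0.930380 = 855.6 W/m².

Q̄ ≈ 856 W/m²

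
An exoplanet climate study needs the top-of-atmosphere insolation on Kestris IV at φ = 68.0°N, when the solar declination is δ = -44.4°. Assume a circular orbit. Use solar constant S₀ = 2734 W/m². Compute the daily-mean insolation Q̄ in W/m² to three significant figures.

Q̄ ≈ 0.00 W/m²

cos H₀ = −tan(+68.0°) tan(-44.400°) = 2.4238 ≥ 1 ⇒ polar night, H₀ = 0 and Q̄ = 0.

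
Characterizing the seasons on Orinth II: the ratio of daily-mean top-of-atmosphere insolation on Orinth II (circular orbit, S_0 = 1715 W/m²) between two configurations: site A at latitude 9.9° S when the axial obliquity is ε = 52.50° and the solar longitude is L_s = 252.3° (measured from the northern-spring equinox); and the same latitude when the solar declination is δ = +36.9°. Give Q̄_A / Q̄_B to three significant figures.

— Configuration A (ϕ=-9.9°):
Solar declination: sin δ = sin ε · sin L_s = sin 52.50° × sin 252.3° = -0.75580, so δ = -49.095°.
cos h₀ = −tan(-9.9°) tan(-49.095°) = -0.2014, h₀ = 1.7736 rad.
Bracket: h₀ sin ϕ sin δ + cos ϕ cos δ sin h₀ = 1.7736×-0.17193×-0.75580 + 0.98511×0.65481×0.97950 = 0.230470 + 0.631836 = 0.862306.
Q̄ = (S_0/π) × [bracket] = (1715/π) × 0.862306 = 470.73 W/m².
— Configuration B (ϕ=-9.9°):
cos h₀ = −tan(-9.9°) tan(+36.900°) = 0.1310, h₀ = 1.4394 rad.
Bracket: h₀ sin ϕ sin δ + cos ϕ cos δ sin h₀ = 1.4394×-0.17193×0.60042 + 0.98511×0.79968×0.99138 = -0.148590 + 0.780982 = 0.632392.
Q̄ = (S_0/π) × [bracket] = (1715/π) × 0.632392 = 345.22 W/m².
Ratio Q̄_A / Q̄_B = 470.73 / 345.22 = 1.364.

Q̄_A / Q̄_B ≈ 1.36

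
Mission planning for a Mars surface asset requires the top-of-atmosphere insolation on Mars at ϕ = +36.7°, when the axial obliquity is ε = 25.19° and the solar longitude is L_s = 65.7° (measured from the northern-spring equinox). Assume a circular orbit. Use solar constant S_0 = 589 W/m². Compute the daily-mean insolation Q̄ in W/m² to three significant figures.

Solar declination: sin δ = sin ε · sin L_s = sin 25.19° × sin 65.7° = 0.38791, so δ = +22.825°.
cos h₀ = −tan(+36.7°) tan(+22.825°) = -0.3137, h₀ = 1.8899 rad.
Bracket: h₀ sin ϕ sin δ + cos ϕ cos δ sin h₀ = 1.8899×0.59763×0.38791 + 0.80178×0.92170×0.94952 = 0.438129 + 0.701696 = 1.139825.
Q̄ = (S_0/π) × [bracket] = (589/π) × 1.139825 = 213.7 W/m².

Q̄ ≈ 214 W/m²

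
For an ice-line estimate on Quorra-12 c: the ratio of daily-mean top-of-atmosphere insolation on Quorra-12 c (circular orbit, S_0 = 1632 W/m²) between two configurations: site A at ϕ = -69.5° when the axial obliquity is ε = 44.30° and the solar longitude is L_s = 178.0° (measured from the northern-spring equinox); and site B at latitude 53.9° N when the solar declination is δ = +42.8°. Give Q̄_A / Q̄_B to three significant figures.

— Configuration A (ϕ=-69.5°):
Solar declination: sin δ = sin ε · sin L_s = sin 44.30° × sin 178.0° = 0.02437, so δ = +1.397°.
cos h₀ = −tan(-69.5°) tan(+1.397°) = 0.0652, h₀ = 1.5055 rad.
Bracket: h₀ sin ϕ sin δ + cos ϕ cos δ sin h₀ = 1.5055×-0.93667×0.02437 + 0.35021×0.99970×0.99787 = -0.034366 + 0.349359 = 0.314993.
Q̄ = (S_0/π) × [bracket] = (1632/π) × 0.314993 = 163.63 W/m².
— Configuration B (ϕ=+53.9°):
cos h₀ = −tan(+53.9°) tan(+42.800°) = -1.2699 ≤ −1 ⇒ polar day, h₀ = π.
Bracket: h₀ sin ϕ sin δ + cos ϕ cos δ sin h₀ = 3.1416×0.80799×0.67944 + 0.58920×0.73373×0.00000 = 1.724678 + 0.000000 = 1.724678.
Q̄ = (S_0/π) × [bracket] = (1632/π) × 1.724678 = 895.94 W/m².
Ratio Q̄_A / Q̄_B = 163.63 / 895.94 = 0.1826.

Q̄_A / Q̄_B ≈ 0.183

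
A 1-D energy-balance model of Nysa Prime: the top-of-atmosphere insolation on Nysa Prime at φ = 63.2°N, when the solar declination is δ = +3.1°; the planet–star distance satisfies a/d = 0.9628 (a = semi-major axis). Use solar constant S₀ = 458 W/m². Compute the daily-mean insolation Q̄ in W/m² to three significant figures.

Q̄ ≈ 71.4 W/m²

cos H₀ = −tan(+63.2°) tan(+3.100°) = -0.1072, H₀ = 1.6782 rad.
Bracket: H₀ sin φ sin δ + cos φ cos δ sin H₀ = 1.6782×0.89259×0.05408 + 0.45088×0.99854×0.99424 = 0.081009 + 0.447628 = 0.528637.
Inverse-square distance factor (a/d)² = 0.9628² = 0.926984.
Q̄ = (S₀/π) × 0.926984 × [bracket] = (458/π) × 0.926984 × 0.528637 = 71.44 W/m².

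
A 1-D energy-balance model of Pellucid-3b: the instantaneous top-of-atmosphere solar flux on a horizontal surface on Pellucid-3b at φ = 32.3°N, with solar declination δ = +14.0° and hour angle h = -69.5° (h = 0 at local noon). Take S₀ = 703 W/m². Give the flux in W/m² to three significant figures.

cos θ_z = sin φ sin δ + cos φ cos δ cos h = 0.129272 + 0.287224 = 0.416496.
Flux = S₀ · cos θ_z = 703 × 0.416496 = 292.8 W/m².

293 W/m²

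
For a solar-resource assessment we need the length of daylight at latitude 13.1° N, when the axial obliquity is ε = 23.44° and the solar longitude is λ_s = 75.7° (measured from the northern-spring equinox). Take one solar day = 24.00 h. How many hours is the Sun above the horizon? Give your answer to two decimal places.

Solar declination: sin δ = sin ε · sin λ_s = sin 23.44° × sin 75.7° = 0.38546, so δ = +22.673°.
cos H₀ = −tan φ · tan δ = −tan(+13.1°) × tan(+22.673°) = -0.0972, so H₀ = 1.6682 rad = 95.58°.
Daylight = 2H₀/(2π) × 24.00 h = (1.6682/π) × 24.00 = 12.74 h.

12.74 h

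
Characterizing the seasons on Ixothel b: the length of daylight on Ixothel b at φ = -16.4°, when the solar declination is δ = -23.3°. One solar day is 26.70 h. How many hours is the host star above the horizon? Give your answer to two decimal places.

cos H₀ = −tan φ · tan δ = −tan(-16.4°) × tan(-23.300°) = -0.1268, so H₀ = 1.6979 rad = 97.28°.
Daylight = 2H₀/(2π) × 26.70 h = (1.6979/π) × 26.70 = 14.43 h.

14.43 h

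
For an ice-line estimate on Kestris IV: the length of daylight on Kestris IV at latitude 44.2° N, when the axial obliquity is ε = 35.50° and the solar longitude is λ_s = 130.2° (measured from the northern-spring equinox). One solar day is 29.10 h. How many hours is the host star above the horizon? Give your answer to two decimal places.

Solar declination: sin δ = sin ε · sin λ_s = sin 35.50° × sin 130.2° = 0.44354, so δ = +26.330°.
cos H₀ = −tan φ · tan δ = −tan(+44.2°) × tan(+26.330°) = -0.4812, so H₀ = 2.0729 rad = 118.77°.
Daylight = 2H₀/(2π) × 29.10 h = (2.0729/π) × 29.10 = 19.20 h.

19.20 h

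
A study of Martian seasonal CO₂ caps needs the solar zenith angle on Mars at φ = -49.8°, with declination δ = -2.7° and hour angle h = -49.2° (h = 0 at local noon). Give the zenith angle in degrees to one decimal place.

cos θ_z = sin φ sin δ + cos φ cos δ cos h = 0.035980 + 0.421287 = 0.457267.
θ_z = arccos(0.457267) = 62.8°.

θ_z = 62.8°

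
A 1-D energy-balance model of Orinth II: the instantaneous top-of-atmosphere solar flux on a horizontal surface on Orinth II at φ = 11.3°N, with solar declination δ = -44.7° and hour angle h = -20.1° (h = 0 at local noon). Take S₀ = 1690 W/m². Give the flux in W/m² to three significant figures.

cos θ_z = sin φ sin δ + cos φ cos δ cos h = -0.137827 + 0.654568 = 0.516741.
Flux = S₀ · cos θ_z = 1690 × 0.516741 = 873.3 W/m².

873 W/m²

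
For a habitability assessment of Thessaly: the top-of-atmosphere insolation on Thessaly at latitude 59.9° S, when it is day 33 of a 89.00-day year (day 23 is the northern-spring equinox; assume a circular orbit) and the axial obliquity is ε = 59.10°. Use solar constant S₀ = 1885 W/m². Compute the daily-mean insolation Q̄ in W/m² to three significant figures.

Q̄ ≈ 0.00 W/m²

Solar longitude: λ_s = 360° × (33 − 23)/89.00 = 40.449°.
sin δ = sin 59.10° × sin 40.449° = 0.55669, so δ = +33.827°.
cos H₀ = −tan(-59.9°) tan(+33.827°) = 1.1560 ≥ 1 ⇒ polar night, H₀ = 0 and Q̄ = 0.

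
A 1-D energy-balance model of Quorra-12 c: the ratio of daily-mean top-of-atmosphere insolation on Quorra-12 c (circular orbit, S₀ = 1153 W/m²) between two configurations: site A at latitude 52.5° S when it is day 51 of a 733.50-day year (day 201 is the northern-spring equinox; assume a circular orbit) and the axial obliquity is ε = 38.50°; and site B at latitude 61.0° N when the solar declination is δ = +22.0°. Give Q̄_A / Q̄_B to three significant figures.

— Configuration A (φ=-52.5°):
Solar longitude: λ_s = 360° × (51 − 201)/733.50 = -73.620°, i.e. -73.620° + 360° = 286.380°.
sin δ = sin 38.50° × sin 286.380° = -0.59725, so δ = -36.673°.
cos H₀ = −tan(-52.5°) tan(-36.673°) = -0.9704, H₀ = 2.8978 rad.
Bracket: H₀ sin φ sin δ + cos φ cos δ sin H₀ = 2.8978×-0.79335×-0.59725 + 0.60876×0.80206×0.24135 = 1.373060 + 0.117842 = 1.490902.
Q̄ = (S₀/π) × [bracket] = (1153/π) × 1.490902 = 547.18 W/m².
— Configuration B (φ=+61.0°):
cos H₀ = −tan(+61.0°) tan(+22.000°) = -0.7289, H₀ = 2.3875 rad.
Bracket: H₀ sin φ sin δ + cos φ cos δ sin H₀ = 2.3875×0.87462×0.37461 + 0.48481×0.92718×0.68464 = 0.782244 + 0.307750 = 1.089994.
Q̄ = (S₀/π) × [bracket] = (1153/π) × 1.089994 = 400.04 W/m².
Ratio Q̄_A / Q̄_B = 547.18 / 400.04 = 1.368.

Q̄_A / Q̄_B ≈ 1.37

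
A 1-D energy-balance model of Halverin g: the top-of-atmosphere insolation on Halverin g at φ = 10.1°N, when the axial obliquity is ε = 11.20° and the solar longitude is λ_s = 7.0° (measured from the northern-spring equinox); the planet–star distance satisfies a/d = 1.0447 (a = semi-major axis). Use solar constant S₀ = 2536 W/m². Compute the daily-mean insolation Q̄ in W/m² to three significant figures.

Solar declination: sin δ = sin ε · sin λ_s = sin 11.20° × sin 7.0° = 0.02367, so δ = +1.356°.
cos H₀ = −tan(+10.1°) tan(+1.356°) = -0.0042, H₀ = 1.5750 rad.
Bracket: H₀ sin φ sin δ + cos φ cos δ sin H₀ = 1.5750×0.17537×0.02367 + 0.98450×0.99972×0.99999 = 0.006538 + 0.984214 = 0.990752.
Inverse-square distance factor (a/d)² = 1.0447² = 1.091398.
Q̄ = (S₀/π) × 1.091398 × [bracket] = (2536/π) × 1.091398 × 0.990752 = 872.9 W/m².

Q̄ ≈ 873 W/m²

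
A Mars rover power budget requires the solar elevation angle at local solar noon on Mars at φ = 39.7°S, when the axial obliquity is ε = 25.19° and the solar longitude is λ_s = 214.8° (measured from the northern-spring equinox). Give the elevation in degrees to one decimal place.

64.4°

Solar declination: sin δ = sin ε · sin λ_s = sin 25.19° × sin 214.8° = -0.24291, so δ = -14.058°.
At local noon the hour angle is zero, so the zenith angle equals |φ − δ| = |-39.7° − (-14.058°)| = 25.642°.
Elevation = 90° − 25.642° = 64.4°.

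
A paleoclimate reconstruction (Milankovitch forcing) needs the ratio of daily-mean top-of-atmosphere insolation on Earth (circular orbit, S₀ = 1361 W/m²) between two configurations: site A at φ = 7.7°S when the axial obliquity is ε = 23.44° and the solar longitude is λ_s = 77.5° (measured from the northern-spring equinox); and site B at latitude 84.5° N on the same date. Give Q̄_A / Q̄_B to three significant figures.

— Configuration A (φ=-7.7°):
Solar declination: sin δ = sin ε · sin λ_s = sin 23.44° × sin 77.5° = 0.38836, so δ = +22.852°.
cos H₀ = −tan(-7.7°) tan(+22.852°) = 0.0570, H₀ = 1.5138 rad.
Bracket: H₀ sin φ sin δ + cos φ cos δ sin H₀ = 1.5138×-0.13399×0.38836 + 0.99098×0.92151×0.99838 = -0.078773 + 0.911719 = 0.832946.
Q̄ = (S₀/π) × [bracket] = (1361/π) × 0.832946 = 360.85 W/m².
— Configuration B (φ=+84.5°):
cos H₀ = −tan(+84.5°) tan(+22.852°) = -4.3768 ≤ −1 ⇒ polar day, H₀ = π.
Bracket: H₀ sin φ sin δ + cos φ cos δ sin H₀ = 3.1416×0.99540×0.38836 + 0.09585×0.92151×0.00000 = 1.214459 + 0.000000 = 1.214459.
Q̄ = (S₀/π) × [bracket] = (1361/π) × 1.214459 = 526.13 W/m².
Ratio Q̄_A / Q̄_B = 360.85 / 526.13 = 0.6859.

Q̄_A / Q̄_B ≈ 0.686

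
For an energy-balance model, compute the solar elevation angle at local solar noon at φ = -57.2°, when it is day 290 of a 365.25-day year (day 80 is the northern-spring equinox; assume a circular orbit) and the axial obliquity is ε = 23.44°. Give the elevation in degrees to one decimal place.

43.2°

Solar longitude: λ_s = 360° × (290 − 80)/365.25 = 206.982°.
sin δ = sin 23.44° × sin 206.982° = -0.18048, so δ = -10.398°.
At local noon the hour angle is zero, so the zenith angle equals |φ − δ| = |-57.2° − (-10.398°)| = 46.802°.
Elevation = 90° − 46.802° = 43.2°.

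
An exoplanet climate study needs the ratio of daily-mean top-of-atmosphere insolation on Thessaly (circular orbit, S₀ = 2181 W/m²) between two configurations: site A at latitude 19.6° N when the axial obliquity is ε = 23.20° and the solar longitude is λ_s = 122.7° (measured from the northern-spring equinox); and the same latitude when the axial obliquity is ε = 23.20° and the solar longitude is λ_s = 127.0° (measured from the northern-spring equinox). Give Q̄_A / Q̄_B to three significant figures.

Q̄_A / Q̄_B ≈ 1.00

— Configuration A (φ=+19.6°):
Solar declination: sin δ = sin ε · sin λ_s = sin 23.20° × sin 122.7° = 0.33151, so δ = +19.360°.
cos H₀ = −tan(+19.6°) tan(+19.360°) = -0.1251, H₀ = 1.6962 rad.
Bracket: H₀ sin φ sin δ + cos φ cos δ sin H₀ = 1.6962×0.33545×0.33151 + 0.94206×0.94345×0.99214 = 0.188626 + 0.881801 = 1.070427.
Q̄ = (S₀/π) × [bracket] = (2181/π) × 1.070427 = 743.13 W/m².
— Configuration B (φ=+19.6°):
Solar declination: sin δ = sin ε · sin λ_s = sin 23.20° × sin 127.0° = 0.31462, so δ = +18.338°.
cos H₀ = −tan(+19.6°) tan(+18.338°) = -0.1180, H₀ = 1.6891 rad.
Bracket: H₀ sin φ sin δ + cos φ cos δ sin H₀ = 1.6891×0.33545×0.31462 + 0.94206×0.94922×0.99301 = 0.178266 + 0.887972 = 1.066238.
Q̄ = (S₀/π) × [bracket] = (2181/π) × 1.066238 = 740.22 W/m².
Ratio Q̄_A / Q̄_B = 743.13 / 740.22 = 1.004.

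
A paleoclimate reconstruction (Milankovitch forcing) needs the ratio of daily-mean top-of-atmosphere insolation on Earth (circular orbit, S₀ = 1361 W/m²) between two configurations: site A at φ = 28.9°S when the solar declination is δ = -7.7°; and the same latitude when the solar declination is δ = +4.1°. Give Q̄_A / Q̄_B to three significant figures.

— Configuration A (φ=-28.9°):
cos H₀ = −tan(-28.9°) tan(-7.700°) = -0.0746, H₀ = 1.6455 rad.
Bracket: H₀ sin φ sin δ + cos φ cos δ sin H₀ = 1.6455×-0.48328×-0.13399 + 0.87546×0.99098×0.99721 = 0.106554 + 0.865143 = 0.971697.
Q̄ = (S₀/π) × [bracket] = (1361/π) × 0.971697 = 420.96 W/m².
— Configuration B (φ=-28.9°):
cos H₀ = −tan(-28.9°) tan(+4.100°) = 0.0396, H₀ = 1.5312 rad.
Bracket: H₀ sin φ sin δ + cos φ cos δ sin H₀ = 1.5312×-0.48328×0.07150 + 0.87546×0.99744×0.99922 = -0.052910 + 0.872538 = 0.819628.
Q̄ = (S₀/π) × [bracket] = (1361/π) × 0.819628 = 355.08 W/m².
Ratio Q̄_A / Q̄_B = 420.96 / 355.08 = 1.186.

Q̄_A / Q̄_B ≈ 1.19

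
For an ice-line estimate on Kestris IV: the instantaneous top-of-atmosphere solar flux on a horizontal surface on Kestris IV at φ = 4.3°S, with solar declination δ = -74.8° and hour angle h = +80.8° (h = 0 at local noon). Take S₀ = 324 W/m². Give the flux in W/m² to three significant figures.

cos θ_z = sin φ sin δ + cos φ cos δ cos h = 0.072356 + 0.041801 = 0.114157.
Flux = S₀ · cos θ_z = 324 × 0.114157 = 36.99 W/m².

37.0 W/m²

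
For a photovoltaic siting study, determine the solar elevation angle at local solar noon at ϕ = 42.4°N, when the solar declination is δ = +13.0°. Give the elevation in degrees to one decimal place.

60.6°

At local noon the hour angle is zero, so the zenith angle equals |ϕ − δ| = |+42.4° − (+13.000°)| = 29.400°.
Elevation = 90° − 29.400° = 60.6°.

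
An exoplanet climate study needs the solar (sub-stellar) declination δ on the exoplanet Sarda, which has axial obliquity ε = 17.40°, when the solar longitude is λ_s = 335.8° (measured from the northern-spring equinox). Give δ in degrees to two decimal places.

δ = -7.04°

sin δ = sin ε · sin λ_s = sin 17.40° × sin 335.8° = -0.122584.
δ = arcsin(-0.122584) = -7.04°.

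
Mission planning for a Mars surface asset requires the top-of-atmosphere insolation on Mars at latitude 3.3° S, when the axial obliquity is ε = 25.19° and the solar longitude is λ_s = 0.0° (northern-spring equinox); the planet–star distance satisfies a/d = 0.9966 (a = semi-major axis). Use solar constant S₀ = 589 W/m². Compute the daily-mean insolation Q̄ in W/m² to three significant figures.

Q̄ ≈ 186 W/m²

Solar declination: sin δ = sin ε · sin λ_s = sin 25.19° × sin 0.0° = 0.00000, so δ = +0.000°.
cos H₀ = −tan(-3.3°) tan(+0.000°) = 0.0000, H₀ = 1.5708 rad.
Bracket: H₀ sin φ sin δ + cos φ cos δ sin H₀ = 1.5708×-0.05756×0.00000 + 0.99834×1.00000×1.00000 = -0.000000 + 0.998340 = 0.998340.
Inverse-square distance factor (a/d)² = 0.9966² = 0.993212.
Q̄ = (S₀/π) × 0.993212 × [bracket] = (589/π) × 0.993212 × 0.998340 = 185.9 W/m².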